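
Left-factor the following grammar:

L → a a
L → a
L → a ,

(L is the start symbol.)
L → a L'
L' → a
L' → ε
L' → ,

Left-factoring transforms A → αβ₁ | αβ₂ into A → αA' and A' → β₁ | β₂
(α is the longest common prefix among the alternatives). Repeat until
no nonterminal has two alternatives with a common prefix.

Round 1: L has alternatives sharing prefix 'a'. Introduce L': L → a L'
  Add: L' → a
  Add: L' → ε
  Add: L' → ,

No remaining common prefixes — done.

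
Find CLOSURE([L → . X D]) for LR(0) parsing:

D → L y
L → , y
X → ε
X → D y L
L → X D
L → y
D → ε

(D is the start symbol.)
{ [D → . L y], [D → .], [L → . , y], [L → . X D], [L → . y], [X → . D y L], [X → .] }

Start with: [L → . X D]
  [L → . X D] has the dot before X: add [X → .], [X → . D y L]
  [X → . D y L] has the dot before D: add [D → . L y], [D → .]
  [D → . L y] has the dot before L: add [L → . , y], [L → . y]
No further items can be added.

CLOSURE = { [D → . L y], [D → .], [L → . , y], [L → . X D], [L → . y], [X → . D y L], [X → .] }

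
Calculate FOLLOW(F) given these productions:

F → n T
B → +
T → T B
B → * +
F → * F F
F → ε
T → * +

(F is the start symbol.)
{ $, '*', 'n' }

F is the start symbol, so $ ∈ FOLLOW(F).
In F → * F F: F is followed by F, add FIRST(F) \ {ε} = { '*', 'n' }
  F is nullable, so FOLLOW(F) is also included — that is the set being defined, nothing new
In F → * F F: F is at the end; this adds FOLLOW(F) to itself — nothing new

Taking the union: FOLLOW(F) = { $, '*', 'n' }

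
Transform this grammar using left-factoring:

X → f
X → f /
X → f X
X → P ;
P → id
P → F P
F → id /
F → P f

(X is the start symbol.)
X → f X'
X' → ε
X' → /
X' → X
X → P ;
P → id
P → F P
F → id /
F → P f

Left-factoring transforms A → αβ₁ | αβ₂ into A → αA' and A' → β₁ | β₂
(α is the longest common prefix among the alternatives). Repeat until
no nonterminal has two alternatives with a common prefix.

Round 1: X has alternatives sharing prefix 'f'. Introduce X': X → f X'
  Add: X' → ε
  Add: X' → /
  Add: X' → X

No remaining common prefixes — done.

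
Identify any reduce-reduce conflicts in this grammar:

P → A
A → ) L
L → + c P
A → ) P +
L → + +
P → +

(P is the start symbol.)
A reduce-reduce conflict occurs when an LR(0) state has two complete items [A → α .] and [B → β .] — both call for a reduction, and with no lookahead the parser cannot choose between them.

Augment with P' → P and build the canonical LR(0) collection (I0 = CLOSURE({[P' → . P]}), then GOTO on every symbol after a dot until no new states appear). It has 12 states:
  I0: { [A → . ) L], [A → . ) P +], [P → . +], [P → . A], [P' → . P] }  — shift
  I1: { [A → ) . L], [A → ) . P +], [A → . ) L], [A → . ) P +], [L → . + +], [L → . + c P], [P → . +], [P → . A] }  — shift
  I2: { [P → + .] }  — reduce
  I3: { [P → A .] }  — reduce
  I4: { [P' → P .] }  — accept
  I5: { [L → + . +], [L → + . c P], [P → + .] }  — shift, reduce
  I6: { [A → ) L .] }  — reduce
  I7: { [A → ) P . +] }  — shift
  I8: { [A → ) P + .] }  — reduce
  I9: { [L → + + .] }  — reduce
  I10: { [A → . ) L], [A → . ) P +], [L → + c . P], [P → . +], [P → . A] }  — shift
  I11: { [L → + c P .] }  — reduce

No state contains more than one complete item.

Answer: No reduce-reduce conflicts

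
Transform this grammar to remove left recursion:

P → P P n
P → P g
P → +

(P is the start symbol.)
P is directly left-recursive. The standard transformation for
  A → A α₁ | ... | A α_m | β₁ | ... | β_n
is
  A  → β₁ A' | ... | β_n A'
  A' → α₁ A' | ... | α_m A' | ε

P → + becomes P → + P'
P → P P n becomes P' → P n P'
P → P g becomes P' → g P'
Add P' → ε

Resulting grammar:
P → + P'
P' → P n P'
P' → g P'
P' → ε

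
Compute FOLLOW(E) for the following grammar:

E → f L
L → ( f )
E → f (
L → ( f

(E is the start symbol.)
{ $ }

To compute FOLLOW(E), find every occurrence of E on a right-hand side N → α E β: add FIRST(β) \ {ε}, and if β is empty or nullable also add FOLLOW(N). Iterate to a fixed point.

E is the start symbol, so $ ∈ FOLLOW(E).
E does not occur on any right-hand side.

Taking the union: FOLLOW(E) = { $ }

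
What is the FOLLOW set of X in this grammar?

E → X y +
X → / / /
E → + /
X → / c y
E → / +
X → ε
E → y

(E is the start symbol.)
To compute FOLLOW(X), find every occurrence of X on a right-hand side N → α X β: add FIRST(β) \ {ε}, and if β is empty or nullable also add FOLLOW(N). Iterate to a fixed point.

In E → X y +: X is followed by y '+', add FIRST(y '+') \ {ε} = { 'y' }

Taking the union: FOLLOW(X) = { 'y' }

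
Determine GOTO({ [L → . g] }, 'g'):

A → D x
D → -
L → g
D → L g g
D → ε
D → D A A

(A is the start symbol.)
GOTO(I, 'g') = CLOSURE({ [A → αX.β] : [A → α.Xβ] ∈ I, X = 'g' })

Items with dot before 'g', with the dot advanced:
  [L → . g] → [L → g .]
Closure adds nothing (no advanced item has the dot before a non-terminal).

GOTO = { [L → g .] }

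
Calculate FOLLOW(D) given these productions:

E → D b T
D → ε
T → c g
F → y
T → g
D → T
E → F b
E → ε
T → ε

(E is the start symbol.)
In E → D b T: D is followed by b T, add FIRST(b T) \ {ε} = { 'b' }

Taking the union: FOLLOW(D) = { 'b' }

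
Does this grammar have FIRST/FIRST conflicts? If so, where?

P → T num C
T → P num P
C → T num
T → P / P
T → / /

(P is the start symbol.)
Yes. T → P num P / T → P '/' P on { '/' }; T → P num P / T → '/' '/' on { '/' }; T → P '/' P / T → '/' '/' on { '/' }

A FIRST/FIRST conflict occurs when two productions N → α and N → β for the same non-terminal have FIRST(α) ∩ FIRST(β) ≠ ∅ (with ε ∈ FIRST of a nullable right-hand side, so two nullable alternatives also conflict).

FIRST sets of the non-terminals at (or reachable through a nullable prefix from) the front of some alternative:
  FIRST(P) = { '/' }

Productions for T:
  T → P num P: FIRST = { '/' }
  T → P / P: FIRST = { '/' }
  T → / /: FIRST = { '/' }
P, C have only one production, so no FIRST/FIRST conflict is possible there.

Conflict for T: T → P num P and T → P / P
  Overlap: { '/' }
Conflict for T: T → P num P and T → / /
  Overlap: { '/' }
Conflict for T: T → P / P and T → / /
  Overlap: { '/' }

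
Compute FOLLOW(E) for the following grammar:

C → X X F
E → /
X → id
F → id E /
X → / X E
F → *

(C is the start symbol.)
{ '*', '/', 'id' }

To compute FOLLOW(E), find every occurrence of E on a right-hand side N → α E β: add FIRST(β) \ {ε}, and if β is empty or nullable also add FOLLOW(N). Iterate to a fixed point.

In F → id E /: E is followed by '/', add FIRST('/') \ {ε} = { '/' }
In X → / X E: E is at the end, add FOLLOW(X)

The FOLLOW sets referred to above (computed the same way, to a fixed point):
  FOLLOW(X) = { '*', '/', 'id' }

Taking the union: FOLLOW(E) = { '*', '/', 'id' }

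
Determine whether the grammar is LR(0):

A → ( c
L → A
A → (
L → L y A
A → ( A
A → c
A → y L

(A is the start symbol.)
A grammar is LR(0) if no state in the canonical LR(0) collection has:
  - both a shift item (dot before a terminal) and a complete item (shift-reduce conflict), or
  - two or more complete items (reduce-reduce conflict; the accept item [A' → A .] counts as a complete item here).

Augment with A' → A and build the canonical LR(0) collection (I0 = CLOSURE({[A' → . A]}), then GOTO on every symbol after a dot until no new states appear). It has 11 states:
  I0: { [A → . ( A], [A → . ( c], [A → . (], [A → . c], [A → . y L], [A' → . A] }  — shift
  I1: { [A → ( . A], [A → ( . c], [A → ( .], [A → . ( A], [A → . ( c], [A → . (], [A → . c], [A → . y L] }  — shift, reduce
  I2: { [A' → A .] }  — accept
  I3: { [A → c .] }  — reduce
  I4: { [A → . ( A], [A → . ( c], [A → . (], [A → . c], [A → . y L], [A → y . L], [L → . A], [L → . L y A] }  — shift
  I5: { [L → A .] }  — reduce
  I6: { [A → y L .], [L → L . y A] }  — shift, reduce
  I7: { [A → . ( A], [A → . ( c], [A → . (], [A → . c], [A → . y L], [L → L y . A] }  — shift
  I8: { [L → L y A .] }  — reduce
  I9: { [A → ( A .] }  — reduce
  I10: { [A → ( c .], [A → c .] }  — 2 reduces

Conflict in state I1:
  Shift-reduce conflict between [A → ( .] and [A → . (]
So the grammar is NOT LR(0).

Answer: No. Shift-reduce conflict between [A → ( .] and [A → . (]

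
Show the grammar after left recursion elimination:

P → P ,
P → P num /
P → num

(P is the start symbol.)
P → num P'
P' → , P'
P' → num / P'
P' → ε

P is directly left-recursive. The standard transformation for
  A → A α₁ | ... | A α_m | β₁ | ... | β_n
is
  A  → β₁ A' | ... | β_n A'
  A' → α₁ A' | ... | α_m A' | ε

P → num becomes P → num P'
P → P , becomes P' → , P'
P → P num / becomes P' → num / P'
Add P' → ε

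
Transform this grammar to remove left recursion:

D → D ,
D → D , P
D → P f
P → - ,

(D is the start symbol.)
D → P f D'
D' → , D'
D' → , P D'
D' → ε
P → - ,

D is directly left-recursive. The standard transformation for
  A → A α₁ | ... | A α_m | β₁ | ... | β_n
is
  A  → β₁ A' | ... | β_n A'
  A' → α₁ A' | ... | α_m A' | ε

D → P f becomes D → P f D'
D → D , becomes D' → , D'
D → D , P becomes D' → , P D'
Add D' → ε

Productions for other non-terminals are unchanged:
  P → - ,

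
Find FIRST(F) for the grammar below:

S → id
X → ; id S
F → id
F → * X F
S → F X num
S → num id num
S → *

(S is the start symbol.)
{ '*', 'id' }

To compute FIRST(F), examine every production with F on the left-hand side, reading each right-hand side left to right until a non-nullable symbol is reached.

From F → id:
  - id is a terminal: add 'id' and stop
From F → * X F:
  - '*' is a terminal: add '*' and stop

Collecting: FIRST(F) = { '*', 'id' }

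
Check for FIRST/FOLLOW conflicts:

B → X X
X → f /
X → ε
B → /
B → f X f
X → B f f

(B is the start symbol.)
Yes. B → f X f with FOLLOW(B) on { 'f' }; X → f '/' with FOLLOW(X) on { 'f' }; X → B f f with FOLLOW(X) on { '/', 'f' }

Nullable non-terminals: B, X.
FIRST sets used below: FIRST(X) = { '/', 'f', ε }, FIRST(B) = { '/', 'f', ε }

B: nullable alternative(s) B → X X; FOLLOW(B) = { $, 'f' }
  B → X X: FIRST \ {ε} = { '/', 'f' } — this is the only nullable alternative, skip
  B → /: FIRST \ {ε} = { '/' } — disjoint from FOLLOW(B)
  B → f X f: FIRST \ {ε} = { 'f' } — overlaps FOLLOW(B) on { 'f' }: CONFLICT

X: nullable alternative(s) X → ε; FOLLOW(X) = { $, '/', 'f' }
  X → f /: FIRST \ {ε} = { 'f' } — overlaps FOLLOW(X) on { 'f' }: CONFLICT
  X → ε: FIRST \ {ε} = { } — this is the only nullable alternative, skip
  X → B f f: FIRST \ {ε} = { '/', 'f' } — overlaps FOLLOW(X) on { '/', 'f' }: CONFLICT

So the grammar has 3 FIRST/FOLLOW conflicts (marked CONFLICT above).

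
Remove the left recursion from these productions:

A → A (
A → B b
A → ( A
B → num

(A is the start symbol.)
A → B b A'
A → ( A A'
A' → ( A'
A' → ε
B → num

A is directly left-recursive. The standard transformation for
  A → A α₁ | ... | A α_m | β₁ | ... | β_n
is
  A  → β₁ A' | ... | β_n A'
  A' → α₁ A' | ... | α_m A' | ε

A → B b becomes A → B b A'
A → ( A becomes A → ( A A'
A → A ( becomes A' → ( A'
Add A' → ε

Productions for other non-terminals are unchanged:
  B → num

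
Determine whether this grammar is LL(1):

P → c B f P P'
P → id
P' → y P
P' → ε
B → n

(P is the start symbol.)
A grammar is LL(1) if for each non-terminal N with multiple productions, the predict sets of those productions are pairwise disjoint, where PREDICT(N → α) = (FIRST(α) \ {ε}) ∪ (FOLLOW(N) if α ⇒* ε).

Relevant sets:
  FOLLOW(P') = { $, 'y' }

For P:
  PREDICT(P → c B f P P') = { 'c' }
  PREDICT(P → id) = { 'id' }
For P':
  PREDICT(P' → y P) = { 'y' }
  PREDICT(P' → ε) = { $, 'y' }
B has a single production, so nothing to check there.

Conflict found: Predict set conflict for P': { 'y' }
The grammar is NOT LL(1).

Answer: No. Predict set conflict for P': { 'y' }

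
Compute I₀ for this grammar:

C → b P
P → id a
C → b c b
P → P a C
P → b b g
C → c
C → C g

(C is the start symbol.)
First, augment the grammar with C' → C
I₀ = CLOSURE({ [C' → . C] }):
  [C' → . C] has the dot before C: add [C → . b P], [C → . b c b], [C → . c], [C → . C g]
No further items can be added.

I₀ = { [C → . C g], [C → . b P], [C → . b c b], [C → . c], [C' → . C] }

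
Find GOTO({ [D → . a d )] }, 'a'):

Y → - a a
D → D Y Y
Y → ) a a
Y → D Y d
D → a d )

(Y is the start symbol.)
{ [D → a . d )] }

GOTO(I, 'a') = CLOSURE({ [A → αX.β] : [A → α.Xβ] ∈ I, X = 'a' })

Items with dot before 'a', with the dot advanced:
  [D → . a d )] → [D → a . d )]
Closure adds nothing (no advanced item has the dot before a non-terminal).

GOTO = { [D → a . d )] }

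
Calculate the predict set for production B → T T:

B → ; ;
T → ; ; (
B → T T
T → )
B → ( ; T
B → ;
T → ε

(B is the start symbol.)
{ $, ')', ';' }

PREDICT(B → T T) = (FIRST(RHS) \ {ε}) ∪ (FOLLOW(B) if ε ∈ FIRST(RHS), i.e. RHS ⇒* ε)
FIRST(T) = { ')', ';', ε }
FIRST(T T) = { ')', ';', ε }
ε ∈ FIRST(T T) (the right-hand side is nullable), so add FOLLOW(B) = { $ }
PREDICT(B → T T) = { $, ')', ';' }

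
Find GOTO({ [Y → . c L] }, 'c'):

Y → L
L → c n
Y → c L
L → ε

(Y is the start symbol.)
{ [L → . c n], [L → .], [Y → c . L] }

GOTO(I, 'c') = CLOSURE({ [A → αX.β] : [A → α.Xβ] ∈ I, X = 'c' })

Items with dot before 'c', with the dot advanced:
  [Y → . c L] → [Y → c . L]
Closure of the advanced items:
  [Y → c . L] has the dot before L: add [L → . c n], [L → .]

GOTO = { [L → . c n], [L → .], [Y → c . L] }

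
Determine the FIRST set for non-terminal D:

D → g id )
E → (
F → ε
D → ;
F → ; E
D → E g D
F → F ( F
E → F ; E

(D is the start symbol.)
To compute FIRST(D), examine every production with D on the left-hand side, reading each right-hand side left to right until a non-nullable symbol is reached.

FIRST sets of the other non-terminals involved (by the same procedure, iterated to a fixed point):
  FIRST(E) = { '(', ';' }

From D → g id ):
  - g is a terminal: add 'g' and stop
From D → ;:
  - ';' is a terminal: add ';' and stop
From D → E g D:
  - E is a non-terminal: add FIRST(E) \ {ε} = { '(', ';' }
    E is not nullable, so stop

Collecting: FIRST(D) = { '(', ';', 'g' }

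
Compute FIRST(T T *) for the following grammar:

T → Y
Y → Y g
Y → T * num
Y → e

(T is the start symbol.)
{ 'e' }

FIRST sets of the non-terminals involved (from the grammar, by fixed-point iteration):
  FIRST(T) = { 'e' }

To compute FIRST(T T *), process the symbols left to right:
Symbol T is a non-terminal. Add FIRST(T) \ {ε} = { 'e' }
T is not nullable (ε ∉ FIRST(T)), so stop here.
FIRST(T T *) = { 'e' }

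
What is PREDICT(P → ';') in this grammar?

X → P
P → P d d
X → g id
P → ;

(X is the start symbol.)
PREDICT(P → ';') = (FIRST(RHS) \ {ε}) ∪ (FOLLOW(P) if ε ∈ FIRST(RHS), i.e. RHS ⇒* ε)
FIRST(';') = { ';' }
ε ∉ FIRST(';'), so FOLLOW(P) is not added.
PREDICT(P → ';') = { ';' }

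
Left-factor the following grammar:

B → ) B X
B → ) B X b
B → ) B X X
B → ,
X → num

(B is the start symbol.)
B → ) B X B'
B' → ε
B' → b
B' → X
B → ,
X → num

Left-factoring transforms A → αβ₁ | αβ₂ into A → αA' and A' → β₁ | β₂
(α is the longest common prefix among the alternatives). Repeat until
no nonterminal has two alternatives with a common prefix.

Round 1: B has alternatives sharing prefix ') B X'. Introduce B': B → ) B X B'
  Add: B' → ε
  Add: B' → b
  Add: B' → X

No remaining common prefixes — done.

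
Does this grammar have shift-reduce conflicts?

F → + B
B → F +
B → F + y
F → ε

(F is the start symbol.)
Yes — I0: [F → .] vs [F → . + B]; I1: [F → .] vs [F → . + B]; I5: [B → F + .] vs [B → F + . y]

Augment with F' → F and build the canonical LR(0) collection (I0 = CLOSURE({[F' → . F]}), then GOTO on every symbol after a dot until no new states appear). It has 7 states:
  I0: { [F → . + B], [F → .], [F' → . F] }  — shift, reduce
  I1: { [B → . F + y], [B → . F +], [F → + . B], [F → . + B], [F → .] }  — shift, reduce
  I2: { [F' → F .] }  — accept
  I3: { [F → + B .] }  — reduce
  I4: { [B → F . + y], [B → F . +] }  — shift
  I5: { [B → F + . y], [B → F + .] }  — shift, reduce
  I6: { [B → F + y .] }  — reduce

I0 contains reduce item [F → .] and shift item [F → . + B] — shift-reduce conflict.
I1 contains reduce item [F → .] and shift item [F → . + B] — shift-reduce conflict.
I5 contains reduce item [B → F + .] and shift item [B → F + . y] — shift-reduce conflict.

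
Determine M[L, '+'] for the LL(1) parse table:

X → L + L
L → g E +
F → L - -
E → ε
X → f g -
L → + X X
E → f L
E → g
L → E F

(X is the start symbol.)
To find M[L, '+'], we find productions for L where '+' is in the predict set (PREDICT(N → α) = (FIRST(α) \ {ε}) ∪ (FOLLOW(N) if α ⇒* ε)).

Relevant sets:
  FIRST(E) = { 'f', 'g', ε }
  FIRST(F) = { '+', 'f', 'g' }

L → g E +: PREDICT = { 'g' }
L → + X X: PREDICT = { '+' }
  '+' is in predict set, so this production goes in M[L, '+']
L → E F: PREDICT = { '+', 'f', 'g' }
  '+' is in predict set, so this production goes in M[L, '+']

M[L, '+'] = L → + X X, L → E F  (a multiply-defined cell — the grammar is not LL(1))

Answer: L → + X X, L → E F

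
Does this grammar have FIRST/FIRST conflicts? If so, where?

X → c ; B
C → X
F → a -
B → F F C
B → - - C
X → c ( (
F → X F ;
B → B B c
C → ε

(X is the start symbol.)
Yes. X → c ';' B / X → c '(' '(' on { 'c' }; B → F F C / B → B B c on { 'a', 'c' }; B → '-' '-' C / B → B B c on { '-' }

FIRST sets of the non-terminals at (or reachable through a nullable prefix from) the front of some alternative:
  FIRST(X) = { 'c' }
  FIRST(F) = { 'a', 'c' }
  FIRST(B) = { '-', 'a', 'c' }

Productions for X:
  X → c ; B: FIRST = { 'c' }
  X → c ( (: FIRST = { 'c' }
Productions for C:
  C → X: FIRST = { 'c' }
  C → ε: FIRST = { ε }
Productions for F:
  F → a -: FIRST = { 'a' }
  F → X F ;: FIRST = { 'c' }
Productions for B:
  B → F F C: FIRST = { 'a', 'c' }
  B → - - C: FIRST = { '-' }
  B → B B c: FIRST = { '-', 'a', 'c' }

Conflict for X: X → c ; B and X → c ( (
  Overlap: { 'c' }
Conflict for B: B → F F C and B → B B c
  Overlap: { 'a', 'c' }
Conflict for B: B → - - C and B → B B c
  Overlap: { '-' }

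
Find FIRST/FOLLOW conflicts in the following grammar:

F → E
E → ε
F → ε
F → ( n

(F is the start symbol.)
A FIRST/FOLLOW conflict occurs when a non-terminal N has a nullable alternative N → β (β ⇒* ε) and another alternative N → α with FIRST(α) ∩ FOLLOW(N) ≠ ∅: on such a lookahead the parser cannot decide between expanding α and letting N vanish via β.

Nullable non-terminals: E, F.
FIRST sets used below: FIRST(E) = { ε }
E has a nullable alternative but only one production, so nothing to check.

F: nullable alternative(s) F → E, F → ε; FOLLOW(F) = { $ }
  F → E: FIRST \ {ε} = { } — disjoint from FOLLOW(F)
  F → ε: FIRST \ {ε} = { } — disjoint from FOLLOW(F)
  F → ( n: FIRST \ {ε} = { '(' } — disjoint from FOLLOW(F)

No FIRST/FOLLOW conflicts found.

Answer: No FIRST/FOLLOW conflicts.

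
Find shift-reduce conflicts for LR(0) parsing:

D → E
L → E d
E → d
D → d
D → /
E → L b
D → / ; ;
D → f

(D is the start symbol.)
Yes — I1: [D → / .] vs [D → / . ; ;]; I3: [D → E .] vs [L → E . d]

A shift-reduce conflict occurs when an LR(0) state has both:
  - a complete (reduce) item [A → α .] (dot at the end), and
  - a shift item [B → β . c γ] (dot before a terminal).

Augment with D' → D and build the canonical LR(0) collection (I0 = CLOSURE({[D' → . D]}), then GOTO on every symbol after a dot until no new states appear). It has 11 states:
  I0: { [D → . / ; ;], [D → . /], [D → . E], [D → . d], [D → . f], [D' → . D], [E → . L b], [E → . d], [L → . E d] }  — shift
  I1: { [D → / . ; ;], [D → / .] }  — shift, reduce
  I2: { [D' → D .] }  — accept
  I3: { [D → E .], [L → E . d] }  — shift, reduce
  I4: { [E → L . b] }  — shift
  I5: { [D → d .], [E → d .] }  — 2 reduces
  I6: { [D → f .] }  — reduce
  I7: { [E → L b .] }  — reduce
  I8: { [L → E d .] }  — reduce
  I9: { [D → / ; . ;] }  — shift
  I10: { [D → / ; ; .] }  — reduce

I1 contains reduce item [D → / .] and shift item [D → / . ; ;] — shift-reduce conflict.
I3 contains reduce item [D → E .] and shift item [L → E . d] — shift-reduce conflict.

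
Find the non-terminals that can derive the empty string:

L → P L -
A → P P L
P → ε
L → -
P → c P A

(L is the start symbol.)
ε-productions: P → ε
So P is immediately nullable.
No further non-terminal can be added: every production for the remaining non-terminals contains a terminal or a non-nullable non-terminal.
Nullable = { 'P' }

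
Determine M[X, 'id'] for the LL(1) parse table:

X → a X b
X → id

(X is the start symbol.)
To find M[X, 'id'], we find productions for X where 'id' is in the predict set (PREDICT(N → α) = (FIRST(α) \ {ε}) ∪ (FOLLOW(N) if α ⇒* ε)).

X → a X b: PREDICT = { 'a' }
X → id: PREDICT = { 'id' }
  'id' is in predict set, so this production goes in M[X, 'id']

M[X, 'id'] = X → id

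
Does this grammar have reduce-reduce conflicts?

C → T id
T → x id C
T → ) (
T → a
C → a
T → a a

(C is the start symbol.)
A reduce-reduce conflict occurs when an LR(0) state has two complete items [A → α .] and [B → β .] — both call for a reduction, and with no lookahead the parser cannot choose between them.

Augment with C' → C and build the canonical LR(0) collection (I0 = CLOSURE({[C' → . C]}), then GOTO on every symbol after a dot until no new states appear). It has 11 states:
  I0: { [C → . T id], [C → . a], [C' → . C], [T → . ) (], [T → . a a], [T → . a], [T → . x id C] }  — shift
  I1: { [T → ) . (] }  — shift
  I2: { [C' → C .] }  — accept
  I3: { [C → T . id] }  — shift
  I4: { [C → a .], [T → a . a], [T → a .] }  — shift, 2 reduces
  I5: { [T → x . id C] }  — shift
  I6: { [C → . T id], [C → . a], [T → . ) (], [T → . a a], [T → . a], [T → . x id C], [T → x id . C] }  — shift
  I7: { [T → x id C .] }  — reduce
  I8: { [T → a a .] }  — reduce
  I9: { [C → T id .] }  — reduce
  I10: { [T → ) ( .] }  — reduce

I4 contains complete items [C → a .], [T → a .] — reduce-reduce conflict.

Answer: Yes — I4: [C → a .] vs [T → a .]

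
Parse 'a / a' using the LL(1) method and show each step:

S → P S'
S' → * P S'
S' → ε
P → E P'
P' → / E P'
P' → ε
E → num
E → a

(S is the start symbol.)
Stack is shown with the top on the left.

Stack        Input    Action
----------------------------
S $          a / a $  output S → P S'
P S' $       a / a $  output P → E P'
E P' S' $    a / a $  output E → a
a P' S' $    a / a $  match 'a'
P' S' $      / a $    output P' → / E P'
/ E P' S' $  / a $    match '/'
E P' S' $    a $      output E → a
a P' S' $    a $      match 'a'
P' S' $      $        output P' → ε
S' $         $        output S' → ε
$            $        accept

The string is accepted.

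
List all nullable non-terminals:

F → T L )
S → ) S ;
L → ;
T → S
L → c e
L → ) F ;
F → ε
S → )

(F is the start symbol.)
{ 'F' }

A non-terminal is nullable if it can derive ε (the empty string): either it has an ε-production, or it has a production whose right-hand side consists entirely of nullable non-terminals.

ε-productions: F → ε
So F is immediately nullable.
No further non-terminal can be added: every production for the remaining non-terminals contains a terminal or a non-nullable non-terminal.
Nullable = { 'F' }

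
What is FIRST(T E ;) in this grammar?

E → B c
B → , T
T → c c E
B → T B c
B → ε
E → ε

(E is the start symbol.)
FIRST sets of the non-terminals involved (from the grammar, by fixed-point iteration):
  FIRST(T) = { 'c' }

To compute FIRST(T E ;), process the symbols left to right:
Symbol T is a non-terminal. Add FIRST(T) \ {ε} = { 'c' }
T is not nullable (ε ∉ FIRST(T)), so stop here.
FIRST(T E ;) = { 'c' }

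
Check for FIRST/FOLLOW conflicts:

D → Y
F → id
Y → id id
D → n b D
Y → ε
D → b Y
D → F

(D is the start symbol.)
Nullable non-terminals: D, Y.
FIRST sets used below: FIRST(Y) = { 'id', ε }, FIRST(F) = { 'id' }

D: nullable alternative(s) D → Y; FOLLOW(D) = { $ }
  D → Y: FIRST \ {ε} = { 'id' } — this is the only nullable alternative, skip
  D → n b D: FIRST \ {ε} = { 'n' } — disjoint from FOLLOW(D)
  D → b Y: FIRST \ {ε} = { 'b' } — disjoint from FOLLOW(D)
  D → F: FIRST \ {ε} = { 'id' } — disjoint from FOLLOW(D)

Y: nullable alternative(s) Y → ε; FOLLOW(Y) = { $ }
  Y → id id: FIRST \ {ε} = { 'id' } — disjoint from FOLLOW(Y)
  Y → ε: FIRST \ {ε} = { } — this is the only nullable alternative, skip

F has no nullable alternative, so no FIRST/FOLLOW check is needed there.

No FIRST/FOLLOW conflicts found.

Answer: No FIRST/FOLLOW conflicts.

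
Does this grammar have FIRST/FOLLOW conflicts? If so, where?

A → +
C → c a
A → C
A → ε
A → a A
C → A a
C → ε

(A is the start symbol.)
A FIRST/FOLLOW conflict occurs when a non-terminal N has a nullable alternative N → β (β ⇒* ε) and another alternative N → α with FIRST(α) ∩ FOLLOW(N) ≠ ∅: on such a lookahead the parser cannot decide between expanding α and letting N vanish via β.

Nullable non-terminals: A, C.
FIRST sets used below: FIRST(C) = { '+', 'a', 'c', ε }, FIRST(A) = { '+', 'a', 'c', ε }

A: nullable alternative(s) A → C, A → ε; FOLLOW(A) = { $, 'a' }
  A → +: FIRST \ {ε} = { '+' } — disjoint from FOLLOW(A)
  A → C: FIRST \ {ε} = { '+', 'a', 'c' } — overlaps FOLLOW(A) on { 'a' }: CONFLICT
  A → ε: FIRST \ {ε} = { } — disjoint from FOLLOW(A)
  A → a A: FIRST \ {ε} = { 'a' } — overlaps FOLLOW(A) on { 'a' }: CONFLICT

C: nullable alternative(s) C → ε; FOLLOW(C) = { $, 'a' }
  C → c a: FIRST \ {ε} = { 'c' } — disjoint from FOLLOW(C)
  C → A a: FIRST \ {ε} = { '+', 'a', 'c' } — overlaps FOLLOW(C) on { 'a' }: CONFLICT
  C → ε: FIRST \ {ε} = { } — this is the only nullable alternative, skip

So the grammar has 3 FIRST/FOLLOW conflicts (marked CONFLICT above).

Answer: Yes. A → C with FOLLOW(A) on { 'a' }; A → a A with FOLLOW(A) on { 'a' }; C → A a with FOLLOW(C) on { 'a' }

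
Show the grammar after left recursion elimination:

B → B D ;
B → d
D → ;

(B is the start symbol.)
B → d B'
B' → D ; B'
B' → ε
D → ;

B is directly left-recursive. The standard transformation for
  A → A α₁ | ... | A α_m | β₁ | ... | β_n
is
  A  → β₁ A' | ... | β_n A'
  A' → α₁ A' | ... | α_m A' | ε

B → d becomes B → d B'
B → B D ; becomes B' → D ; B'
Add B' → ε

Productions for other non-terminals are unchanged:
  D → ;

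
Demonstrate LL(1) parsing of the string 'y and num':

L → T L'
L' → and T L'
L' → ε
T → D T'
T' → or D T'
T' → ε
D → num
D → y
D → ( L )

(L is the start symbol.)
LL(1) parsing maintains a stack (initially the start symbol over $) and the input. At each step: if the stack top is a terminal, match it against the current input token; if it is a non-terminal N, replace it with the RHS of M[N, lookahead] (the unique production whose predict set contains the lookahead).

Stack is shown with the top on the left.

Stack        Input        Action
--------------------------------
L $          y and num $  output L → T L'
T L' $       y and num $  output T → D T'
D T' L' $    y and num $  output D → y
y T' L' $    y and num $  match 'y'
T' L' $      and num $    output T' → ε
L' $         and num $    output L' → and T L'
and T L' $   and num $    match 'and'
T L' $       num $        output T → D T'
D T' L' $    num $        output D → num
num T' L' $  num $        match 'num'
T' L' $      $            output T' → ε
L' $         $            output L' → ε
$            $            accept

The string is accepted.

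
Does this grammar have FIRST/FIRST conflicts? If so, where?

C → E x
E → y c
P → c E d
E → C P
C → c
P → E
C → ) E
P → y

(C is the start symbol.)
Yes. C → E x / C → c on { 'c' }; C → E x / C → ')' E on { ')' }; E → y c / E → C P on { 'y' }; P → c E d / P → E on { 'c' }; P → E / P → y on { 'y' }

FIRST sets of the non-terminals at (or reachable through a nullable prefix from) the front of some alternative:
  FIRST(E) = { ')', 'c', 'y' }
  FIRST(C) = { ')', 'c', 'y' }

Productions for C:
  C → E x: FIRST = { ')', 'c', 'y' }
  C → c: FIRST = { 'c' }
  C → ) E: FIRST = { ')' }
Productions for E:
  E → y c: FIRST = { 'y' }
  E → C P: FIRST = { ')', 'c', 'y' }
Productions for P:
  P → c E d: FIRST = { 'c' }
  P → E: FIRST = { ')', 'c', 'y' }
  P → y: FIRST = { 'y' }

Conflict for C: C → E x and C → c
  Overlap: { 'c' }
Conflict for C: C → E x and C → ) E
  Overlap: { ')' }
Conflict for E: E → y c and E → C P
  Overlap: { 'y' }
Conflict for P: P → c E d and P → E
  Overlap: { 'c' }
Conflict for P: P → E and P → y
  Overlap: { 'y' }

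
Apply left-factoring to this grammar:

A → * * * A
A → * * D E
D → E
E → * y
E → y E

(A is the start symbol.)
Left-factoring transforms A → αβ₁ | αβ₂ into A → αA' and A' → β₁ | β₂
(α is the longest common prefix among the alternatives). Repeat until
no nonterminal has two alternatives with a common prefix.

Round 1: A has alternatives sharing prefix '* *'. Introduce A': A → * * A'
  Add: A' → * A
  Add: A' → D E

No remaining common prefixes — done.

Resulting grammar:
A → * * A'
A' → * A
A' → D E
D → E
E → * y
E → y E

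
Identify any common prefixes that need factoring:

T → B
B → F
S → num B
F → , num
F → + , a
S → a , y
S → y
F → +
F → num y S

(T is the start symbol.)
Left-factoring is needed when two productions for the same non-terminal
share a common prefix on the right-hand side.

Productions for S:
  S → num B
  S → a , y
  S → y
Productions for F:
  F → , num
  F → + , a
  F → +
  F → num y S

Found common prefix '+' in productions for F

Answer: Yes, F has productions with common prefix '+'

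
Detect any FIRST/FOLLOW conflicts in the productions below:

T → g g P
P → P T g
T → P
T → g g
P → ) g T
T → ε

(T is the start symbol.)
A FIRST/FOLLOW conflict occurs when a non-terminal N has a nullable alternative N → β (β ⇒* ε) and another alternative N → α with FIRST(α) ∩ FOLLOW(N) ≠ ∅: on such a lookahead the parser cannot decide between expanding α and letting N vanish via β.

Nullable non-terminals: T.
FIRST sets used below: FIRST(P) = { ')' }

T: nullable alternative(s) T → ε; FOLLOW(T) = { $, ')', 'g' }
  T → g g P: FIRST \ {ε} = { 'g' } — overlaps FOLLOW(T) on { 'g' }: CONFLICT
  T → P: FIRST \ {ε} = { ')' } — overlaps FOLLOW(T) on { ')' }: CONFLICT
  T → g g: FIRST \ {ε} = { 'g' } — overlaps FOLLOW(T) on { 'g' }: CONFLICT
  T → ε: FIRST \ {ε} = { } — this is the only nullable alternative, skip

P has no nullable alternative, so no FIRST/FOLLOW check is needed there.

So the grammar has 3 FIRST/FOLLOW conflicts (marked CONFLICT above).

Answer: Yes. T → g g P with FOLLOW(T) on { 'g' }; T → P with FOLLOW(T) on { ')' }; T → g g with FOLLOW(T) on { 'g' }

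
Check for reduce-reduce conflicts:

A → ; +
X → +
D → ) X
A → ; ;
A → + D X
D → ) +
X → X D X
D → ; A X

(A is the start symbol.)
Yes — I15: [D → ) + .] vs [X → + .]

A reduce-reduce conflict occurs when an LR(0) state has two complete items [A → α .] and [B → β .] — both call for a reduction, and with no lookahead the parser cannot choose between them.

Augment with A' → A and build the canonical LR(0) collection (I0 = CLOSURE({[A' → . A]}), then GOTO on every symbol after a dot until no new states appear). It has 17 states:
  I0: { [A → . + D X], [A → . ; +], [A → . ; ;], [A' → . A] }  — shift
  I1: { [A → + . D X], [D → . ) +], [D → . ) X], [D → . ; A X] }  — shift
  I2: { [A → ; . +], [A → ; . ;] }  — shift
  I3: { [A' → A .] }  — accept
  I4: { [A → ; + .] }  — reduce
  I5: { [A → ; ; .] }  — reduce
  I6: { [D → ) . +], [D → ) . X], [X → . +], [X → . X D X] }  — shift
  I7: { [A → . + D X], [A → . ; +], [A → . ; ;], [D → ; . A X] }  — shift
  I8: { [A → + D . X], [X → . +], [X → . X D X] }  — shift
  I9: { [X → + .] }  — reduce
  I10: { [A → + D X .], [D → . ) +], [D → . ) X], [D → . ; A X], [X → X . D X] }  — shift, reduce
  I11: { [X → . +], [X → . X D X], [X → X D . X] }  — shift
  I12: { [D → . ) +], [D → . ) X], [D → . ; A X], [X → X . D X], [X → X D X .] }  — shift, reduce
  I13: { [D → ; A . X], [X → . +], [X → . X D X] }  — shift
  I14: { [D → . ) +], [D → . ) X], [D → . ; A X], [D → ; A X .], [X → X . D X] }  — shift, reduce
  I15: { [D → ) + .], [X → + .] }  — 2 reduces
  I16: { [D → ) X .], [D → . ) +], [D → . ) X], [D → . ; A X], [X → X . D X] }  — shift, reduce

I15 contains complete items [D → ) + .], [X → + .] — reduce-reduce conflict.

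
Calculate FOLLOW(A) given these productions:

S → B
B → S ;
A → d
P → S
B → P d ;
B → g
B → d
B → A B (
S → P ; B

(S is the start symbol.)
{ 'd', 'g' }

To compute FOLLOW(A), find every occurrence of A on a right-hand side N → α A β: add FIRST(β) \ {ε}, and if β is empty or nullable also add FOLLOW(N). Iterate to a fixed point.

In B → A B (: A is followed by B '(', add FIRST(B '(') \ {ε} = { 'd', 'g' }

Taking the union: FOLLOW(A) = { 'd', 'g' }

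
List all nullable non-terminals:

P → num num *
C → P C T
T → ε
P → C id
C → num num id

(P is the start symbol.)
{ 'T' }

ε-productions: T → ε
So T is immediately nullable.
No further non-terminal can be added: every production for the remaining non-terminals contains a terminal or a non-nullable non-terminal.
Nullable = { 'T' }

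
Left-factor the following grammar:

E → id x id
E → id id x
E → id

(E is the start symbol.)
E → id E'
E' → x id
E' → id x
E' → ε

Left-factoring transforms A → αβ₁ | αβ₂ into A → αA' and A' → β₁ | β₂
(α is the longest common prefix among the alternatives). Repeat until
no nonterminal has two alternatives with a common prefix.

Round 1: E has alternatives sharing prefix 'id'. Introduce E': E → id E'
  Add: E' → x id
  Add: E' → id x
  Add: E' → ε

No remaining common prefixes — done.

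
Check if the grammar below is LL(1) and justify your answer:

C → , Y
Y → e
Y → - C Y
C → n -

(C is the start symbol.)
Yes, the grammar is LL(1).

For C:
  PREDICT(C → ',' Y) = { ',' }
  PREDICT(C → n '-') = { 'n' }
For Y:
  PREDICT(Y → e) = { 'e' }
  PREDICT(Y → '-' C Y) = { '-' }

All predict sets are disjoint. The grammar IS LL(1).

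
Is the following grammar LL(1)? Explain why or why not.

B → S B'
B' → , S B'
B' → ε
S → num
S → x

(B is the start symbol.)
Relevant sets:
  FOLLOW(B') = { $ }

For B':
  PREDICT(B' → ',' S B') = { ',' }
  PREDICT(B' → ε) = { $ }
For S:
  PREDICT(S → num) = { 'num' }
  PREDICT(S → x) = { 'x' }
B has a single production, so nothing to check there.

All predict sets are disjoint. The grammar IS LL(1).

Answer: Yes, the grammar is LL(1).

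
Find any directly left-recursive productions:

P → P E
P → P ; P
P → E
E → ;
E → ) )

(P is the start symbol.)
Yes, P is left-recursive

P → P E: LEFT RECURSIVE (starts with P)
P → P ; P: LEFT RECURSIVE (starts with P)
P → E: starts with E
E → ;: starts with ';'
E → ) ): starts with ')'

The grammar has direct left recursion on: P.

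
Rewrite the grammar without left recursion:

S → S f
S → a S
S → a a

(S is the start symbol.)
S → a S S'
S → a a S'
S' → f S'
S' → ε

S is directly left-recursive. The standard transformation for
  A → A α₁ | ... | A α_m | β₁ | ... | β_n
is
  A  → β₁ A' | ... | β_n A'
  A' → α₁ A' | ... | α_m A' | ε

S → a S becomes S → a S S'
S → a a becomes S → a a S'
S → S f becomes S' → f S'
Add S' → ε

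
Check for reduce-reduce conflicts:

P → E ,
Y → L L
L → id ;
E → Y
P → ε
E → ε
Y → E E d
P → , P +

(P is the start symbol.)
Yes — I0: [E → .] vs [P → .]; I1: [E → .] vs [P → .]

Augment with P' → P and build the canonical LR(0) collection (I0 = CLOSURE({[P' → . P]}), then GOTO on every symbol after a dot until no new states appear). It has 14 states:
  I0: { [E → . Y], [E → .], [L → . id ;], [P → . , P +], [P → . E ,], [P → .], [P' → . P], [Y → . E E d], [Y → . L L] }  — shift, 2 reduces
  I1: { [E → . Y], [E → .], [L → . id ;], [P → , . P +], [P → . , P +], [P → . E ,], [P → .], [Y → . E E d], [Y → . L L] }  — shift, 2 reduces
  I2: { [E → . Y], [E → .], [L → . id ;], [P → E . ,], [Y → . E E d], [Y → . L L], [Y → E . E d] }  — shift, reduce
  I3: { [L → . id ;], [Y → L . L] }  — shift
  I4: { [P' → P .] }  — accept
  I5: { [E → Y .] }  — reduce
  I6: { [L → id . ;] }  — shift
  I7: { [L → id ; .] }  — reduce
  I8: { [Y → L L .] }  — reduce
  I9: { [P → E , .] }  — reduce
  I10: { [E → . Y], [E → .], [L → . id ;], [Y → . E E d], [Y → . L L], [Y → E . E d], [Y → E E . d] }  — shift, reduce
  I11: { [Y → E E d .] }  — reduce
  I12: { [P → , P . +] }  — shift
  I13: { [P → , P + .] }  — reduce

I0 contains complete items [E → .], [P → .] — reduce-reduce conflict.
I1 contains complete items [E → .], [P → .] — reduce-reduce conflict.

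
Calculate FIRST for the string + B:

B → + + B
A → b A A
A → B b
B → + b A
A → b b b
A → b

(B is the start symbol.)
{ '+' }

To compute FIRST(+ B), process the symbols left to right:
Symbol + is a terminal. Add '+' and stop.
FIRST(+ B) = { '+' }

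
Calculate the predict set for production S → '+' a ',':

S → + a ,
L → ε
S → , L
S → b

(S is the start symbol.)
{ '+' }

PREDICT(S → '+' a ',') = (FIRST(RHS) \ {ε}) ∪ (FOLLOW(S) if ε ∈ FIRST(RHS), i.e. RHS ⇒* ε)
FIRST('+' a ',') = { '+' }
ε ∉ FIRST('+' a ','), so FOLLOW(S) is not added.
PREDICT(S → '+' a ',') = { '+' }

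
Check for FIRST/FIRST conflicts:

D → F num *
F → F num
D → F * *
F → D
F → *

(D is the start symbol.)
Yes. D → F num '*' / D → F '*' '*' on { '*' }; F → F num / F → D on { '*' }; F → F num / F → '*' on { '*' }; F → D / F → '*' on { '*' }

A FIRST/FIRST conflict occurs when two productions N → α and N → β for the same non-terminal have FIRST(α) ∩ FIRST(β) ≠ ∅ (with ε ∈ FIRST of a nullable right-hand side, so two nullable alternatives also conflict).

FIRST sets of the non-terminals at (or reachable through a nullable prefix from) the front of some alternative:
  FIRST(F) = { '*' }
  FIRST(D) = { '*' }

Productions for D:
  D → F num *: FIRST = { '*' }
  D → F * *: FIRST = { '*' }
Productions for F:
  F → F num: FIRST = { '*' }
  F → D: FIRST = { '*' }
  F → *: FIRST = { '*' }

Conflict for D: D → F num * and D → F * *
  Overlap: { '*' }
Conflict for F: F → F num and F → D
  Overlap: { '*' }
Conflict for F: F → F num and F → *
  Overlap: { '*' }
Conflict for F: F → D and F → *
  Overlap: { '*' }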